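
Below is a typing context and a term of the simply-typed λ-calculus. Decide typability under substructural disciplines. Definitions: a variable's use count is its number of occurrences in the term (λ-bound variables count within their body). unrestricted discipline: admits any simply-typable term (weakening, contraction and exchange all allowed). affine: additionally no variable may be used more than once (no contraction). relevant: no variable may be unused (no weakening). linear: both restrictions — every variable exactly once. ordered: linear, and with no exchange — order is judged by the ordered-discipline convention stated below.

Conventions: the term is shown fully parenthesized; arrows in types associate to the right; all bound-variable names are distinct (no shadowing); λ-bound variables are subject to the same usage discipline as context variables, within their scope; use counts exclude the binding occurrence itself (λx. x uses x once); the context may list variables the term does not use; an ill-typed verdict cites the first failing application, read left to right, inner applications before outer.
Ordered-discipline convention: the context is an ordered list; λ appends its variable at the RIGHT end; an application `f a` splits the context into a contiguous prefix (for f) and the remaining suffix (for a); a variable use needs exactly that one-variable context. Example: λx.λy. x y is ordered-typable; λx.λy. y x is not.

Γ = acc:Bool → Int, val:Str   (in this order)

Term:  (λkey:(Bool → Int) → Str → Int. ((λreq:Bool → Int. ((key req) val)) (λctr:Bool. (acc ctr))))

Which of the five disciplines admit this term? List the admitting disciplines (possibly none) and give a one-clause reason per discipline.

admitting disciplines: linear, affine, relevant, unrestricted
counts: acc=1, val=1, key (λ-bound)=1, req (λ-bound)=1, ctr (λ-bound)=1
use order (left to right): key, req, val, acc, ctr
typing: well-typed — term : ((Bool → Int) → Str → Int) → Int
ordered ✗ (no contiguous prefix/suffix split fits key, req, val, acc, ctr)
linear ✓ (acc, val, key, req, ctr: one use apiece)
affine ✓ (acc, val, key, req, ctr: no repeats, contraction unneeded)
relevant ✓ (acc, val, key, req, ctr: all used, weakening unneeded)
unrestricted ✓ (well-typed at ((Bool → Int) → Str → Int) → Int; no restrictions here)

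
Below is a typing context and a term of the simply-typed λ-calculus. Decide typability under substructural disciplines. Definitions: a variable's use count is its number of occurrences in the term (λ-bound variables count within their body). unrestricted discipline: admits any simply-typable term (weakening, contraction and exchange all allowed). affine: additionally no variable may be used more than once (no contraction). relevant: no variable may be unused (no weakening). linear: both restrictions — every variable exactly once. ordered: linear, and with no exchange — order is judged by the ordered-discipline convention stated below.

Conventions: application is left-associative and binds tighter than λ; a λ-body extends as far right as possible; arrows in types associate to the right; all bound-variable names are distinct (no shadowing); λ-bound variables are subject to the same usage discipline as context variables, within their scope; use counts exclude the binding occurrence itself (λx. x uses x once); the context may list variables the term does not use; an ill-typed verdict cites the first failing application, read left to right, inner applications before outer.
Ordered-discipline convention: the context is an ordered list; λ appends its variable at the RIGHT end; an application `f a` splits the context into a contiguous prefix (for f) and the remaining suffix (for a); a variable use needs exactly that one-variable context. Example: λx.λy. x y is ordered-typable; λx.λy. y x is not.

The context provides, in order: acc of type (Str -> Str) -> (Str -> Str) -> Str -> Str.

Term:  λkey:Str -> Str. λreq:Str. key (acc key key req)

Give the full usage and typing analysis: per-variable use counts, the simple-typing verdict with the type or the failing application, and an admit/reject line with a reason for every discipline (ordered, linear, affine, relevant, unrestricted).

use counts: acc: 1; key (bound): 3; req (bound): 1
uses in reading order: key, acc, key, key, req
typing: the term checks, with type (Str -> Str) -> Str -> Str
ordered: ✗ — needs contraction — key ×3
linear: ✗ — needs contraction — key ×3
affine: ✗ — needs contraction — key ×3
relevant: ✓ — acc, key, req: all used, weakening unneeded
unrestricted: ✓ — well-typed at (Str -> Str) -> Str -> Str; no restrictions here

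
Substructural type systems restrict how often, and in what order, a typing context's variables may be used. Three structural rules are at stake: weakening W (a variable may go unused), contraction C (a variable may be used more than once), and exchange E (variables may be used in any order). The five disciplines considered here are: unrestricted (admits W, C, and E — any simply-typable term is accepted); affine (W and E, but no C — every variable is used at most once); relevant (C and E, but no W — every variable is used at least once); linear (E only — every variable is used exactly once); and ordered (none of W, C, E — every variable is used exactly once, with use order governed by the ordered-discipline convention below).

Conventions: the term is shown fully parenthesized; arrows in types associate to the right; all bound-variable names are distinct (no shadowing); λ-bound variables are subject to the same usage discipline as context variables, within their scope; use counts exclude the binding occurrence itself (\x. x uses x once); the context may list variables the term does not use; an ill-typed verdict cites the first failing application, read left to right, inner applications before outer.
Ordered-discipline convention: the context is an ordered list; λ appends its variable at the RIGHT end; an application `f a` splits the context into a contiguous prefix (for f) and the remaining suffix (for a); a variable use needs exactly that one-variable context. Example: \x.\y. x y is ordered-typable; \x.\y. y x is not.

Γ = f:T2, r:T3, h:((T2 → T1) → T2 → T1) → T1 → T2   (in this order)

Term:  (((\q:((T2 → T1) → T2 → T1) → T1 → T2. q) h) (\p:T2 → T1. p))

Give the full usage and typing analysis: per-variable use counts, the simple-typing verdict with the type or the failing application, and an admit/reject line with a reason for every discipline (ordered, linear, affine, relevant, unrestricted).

counts: f: 0; r: 0; h: 1; q [bound]: 1; p [bound]: 1
use order (left to right): q, h, p
typing: well-typed at T1 → T2
ordered ✗ (needs weakening: f, r unused)
linear ✗ (needs weakening: f, r unused)
affine ✓ (no duplicate uses among f, r, h, q, p)
relevant ✗ (needs weakening: f, r unused)
unrestricted ✓ (typability at T1 → T2 is all that's needed)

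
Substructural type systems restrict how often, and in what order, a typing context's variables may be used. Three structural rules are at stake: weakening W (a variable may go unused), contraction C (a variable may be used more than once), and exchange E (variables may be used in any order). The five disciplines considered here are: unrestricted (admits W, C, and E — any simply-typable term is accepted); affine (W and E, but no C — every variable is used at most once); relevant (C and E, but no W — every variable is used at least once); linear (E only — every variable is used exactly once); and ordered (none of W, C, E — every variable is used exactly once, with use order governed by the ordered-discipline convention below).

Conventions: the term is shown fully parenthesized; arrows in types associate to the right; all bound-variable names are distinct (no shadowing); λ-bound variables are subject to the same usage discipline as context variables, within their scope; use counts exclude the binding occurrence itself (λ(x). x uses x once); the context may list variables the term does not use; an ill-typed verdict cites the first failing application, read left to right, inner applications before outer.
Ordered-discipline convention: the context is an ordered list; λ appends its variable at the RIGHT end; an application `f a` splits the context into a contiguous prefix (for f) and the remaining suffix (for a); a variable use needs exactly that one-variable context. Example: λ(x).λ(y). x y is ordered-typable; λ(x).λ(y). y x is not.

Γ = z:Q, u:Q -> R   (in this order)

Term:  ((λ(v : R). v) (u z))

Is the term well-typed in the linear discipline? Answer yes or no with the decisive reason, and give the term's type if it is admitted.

yes — single use per variable (z, u, v); term : R
variable uses: z ×1; u ×1; v [bound] ×1
order of uses: v, u, z
typing: well-typed — term : R
summary: ordered ✗ | linear ✓ | affine ✓ | relevant ✓ | unrestricted ✓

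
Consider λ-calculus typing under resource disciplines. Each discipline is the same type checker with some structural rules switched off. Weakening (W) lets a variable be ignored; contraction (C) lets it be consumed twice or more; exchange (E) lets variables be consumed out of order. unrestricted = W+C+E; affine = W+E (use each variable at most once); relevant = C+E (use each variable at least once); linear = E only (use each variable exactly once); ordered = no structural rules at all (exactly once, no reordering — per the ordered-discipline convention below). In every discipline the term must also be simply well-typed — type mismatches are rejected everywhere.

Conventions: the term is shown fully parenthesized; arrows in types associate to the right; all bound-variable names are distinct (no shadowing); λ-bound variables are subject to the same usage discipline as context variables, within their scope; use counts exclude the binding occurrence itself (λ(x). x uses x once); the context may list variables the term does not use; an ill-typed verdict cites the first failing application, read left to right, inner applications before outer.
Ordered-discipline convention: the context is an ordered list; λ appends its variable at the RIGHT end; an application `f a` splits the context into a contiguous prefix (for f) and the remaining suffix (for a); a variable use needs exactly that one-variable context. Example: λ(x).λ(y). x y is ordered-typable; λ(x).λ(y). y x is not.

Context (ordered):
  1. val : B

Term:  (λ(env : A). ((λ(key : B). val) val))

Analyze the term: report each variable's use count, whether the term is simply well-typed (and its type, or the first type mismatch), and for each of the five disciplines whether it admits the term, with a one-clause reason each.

use counts: val ×2, env (λ-bound) ×0, key (λ-bound) ×0
order of uses: val, val
typing: well-typed — term : A -> B
ordered ✗ (uses contraction: val ×2; unused: env, key — weakening required)
linear ✗ (uses contraction: val ×2; unused: env, key — weakening required)
affine ✗ (uses contraction: val ×2)
relevant ✗ (unused: env, key — weakening required)
unrestricted ✓ (typability at A -> B is all that's needed)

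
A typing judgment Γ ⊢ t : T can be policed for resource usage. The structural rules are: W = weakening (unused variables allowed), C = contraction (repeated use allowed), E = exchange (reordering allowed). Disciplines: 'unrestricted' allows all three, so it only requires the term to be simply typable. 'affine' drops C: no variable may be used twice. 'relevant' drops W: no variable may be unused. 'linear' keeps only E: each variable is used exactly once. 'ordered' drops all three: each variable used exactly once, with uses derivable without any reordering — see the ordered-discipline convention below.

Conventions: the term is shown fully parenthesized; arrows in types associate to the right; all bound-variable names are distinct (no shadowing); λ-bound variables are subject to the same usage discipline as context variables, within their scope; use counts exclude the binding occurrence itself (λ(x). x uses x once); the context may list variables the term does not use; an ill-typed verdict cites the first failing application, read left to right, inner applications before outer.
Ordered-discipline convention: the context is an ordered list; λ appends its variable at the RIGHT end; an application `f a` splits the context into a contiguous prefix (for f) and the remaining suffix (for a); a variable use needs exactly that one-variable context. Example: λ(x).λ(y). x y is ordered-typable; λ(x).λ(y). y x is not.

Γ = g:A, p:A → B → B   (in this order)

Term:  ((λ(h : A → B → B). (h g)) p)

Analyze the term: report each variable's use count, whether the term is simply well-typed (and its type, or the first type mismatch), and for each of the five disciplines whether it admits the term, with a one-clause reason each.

use counts: g=1; p=1; h [bound]=1
order of uses: h, g, p
typing: well-typed at B → B
ordered: ✗, no ordered split (uses run h, g, p)
linear: ✓, each of g, p, h used exactly once
affine: ✓, none of g, p, h used more than once
relevant: ✓, every one of g, p, h appears
unrestricted: ✓, typability at B → B is all that's needed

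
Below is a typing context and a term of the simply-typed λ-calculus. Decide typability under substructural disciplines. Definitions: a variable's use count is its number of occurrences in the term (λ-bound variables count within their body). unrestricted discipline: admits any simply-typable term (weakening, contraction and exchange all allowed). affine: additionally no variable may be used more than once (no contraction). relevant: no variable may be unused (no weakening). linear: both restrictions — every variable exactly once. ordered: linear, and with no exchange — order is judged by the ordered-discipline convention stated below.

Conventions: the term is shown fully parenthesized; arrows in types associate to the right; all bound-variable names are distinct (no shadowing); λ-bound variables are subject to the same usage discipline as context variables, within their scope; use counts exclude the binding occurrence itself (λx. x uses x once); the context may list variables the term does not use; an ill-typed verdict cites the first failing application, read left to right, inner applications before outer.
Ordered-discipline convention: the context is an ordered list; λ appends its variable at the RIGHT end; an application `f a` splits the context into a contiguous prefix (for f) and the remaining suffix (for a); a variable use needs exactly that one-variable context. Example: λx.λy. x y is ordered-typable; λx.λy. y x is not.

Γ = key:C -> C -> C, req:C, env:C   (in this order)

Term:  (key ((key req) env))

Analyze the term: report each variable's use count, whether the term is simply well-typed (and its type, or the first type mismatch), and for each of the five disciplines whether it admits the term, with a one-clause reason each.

counts: key: 2, req: 1, env: 1
use order (left to right): key, key, req, env
typing: well-typed at C -> C
ordered: ✗ — repeated use of key ×2
linear: ✗ — repeated use of key ×2
affine: ✗ — repeated use of key ×2
relevant: ✓ — key, req, env: all used, weakening unneeded
unrestricted: ✓ — well-typed at C -> C; no restrictions here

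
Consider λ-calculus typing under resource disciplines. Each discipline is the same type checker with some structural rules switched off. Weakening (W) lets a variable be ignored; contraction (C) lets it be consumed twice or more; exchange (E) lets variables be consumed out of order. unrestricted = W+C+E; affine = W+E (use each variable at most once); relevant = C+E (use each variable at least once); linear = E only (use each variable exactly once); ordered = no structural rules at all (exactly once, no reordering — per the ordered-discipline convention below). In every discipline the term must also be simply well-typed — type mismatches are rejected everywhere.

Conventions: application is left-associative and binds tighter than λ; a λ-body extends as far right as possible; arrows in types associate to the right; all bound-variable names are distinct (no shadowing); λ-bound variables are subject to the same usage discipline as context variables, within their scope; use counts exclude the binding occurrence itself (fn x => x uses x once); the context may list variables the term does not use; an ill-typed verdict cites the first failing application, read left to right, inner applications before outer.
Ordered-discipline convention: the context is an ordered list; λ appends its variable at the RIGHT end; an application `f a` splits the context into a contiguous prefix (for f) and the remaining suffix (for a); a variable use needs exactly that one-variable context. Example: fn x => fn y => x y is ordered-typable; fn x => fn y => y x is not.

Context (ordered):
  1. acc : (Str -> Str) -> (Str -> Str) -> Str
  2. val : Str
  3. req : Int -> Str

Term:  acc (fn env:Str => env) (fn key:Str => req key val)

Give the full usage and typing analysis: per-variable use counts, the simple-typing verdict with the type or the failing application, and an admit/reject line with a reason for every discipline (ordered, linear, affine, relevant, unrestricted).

counts: acc ×1; val ×1; req ×1; env (λ-bound) ×1; key (λ-bound) ×1
order of uses: acc, env, req, key, val
typing: ill-typed: an argument Str mismatches the expected Int
ordered: ✗ — the type mismatch rejects it
linear: ✗ — not simply typable
affine: ✗ — fails simple typing
relevant: ✗ — a type mismatch blocks all five
unrestricted: ✗ — the type mismatch rejects it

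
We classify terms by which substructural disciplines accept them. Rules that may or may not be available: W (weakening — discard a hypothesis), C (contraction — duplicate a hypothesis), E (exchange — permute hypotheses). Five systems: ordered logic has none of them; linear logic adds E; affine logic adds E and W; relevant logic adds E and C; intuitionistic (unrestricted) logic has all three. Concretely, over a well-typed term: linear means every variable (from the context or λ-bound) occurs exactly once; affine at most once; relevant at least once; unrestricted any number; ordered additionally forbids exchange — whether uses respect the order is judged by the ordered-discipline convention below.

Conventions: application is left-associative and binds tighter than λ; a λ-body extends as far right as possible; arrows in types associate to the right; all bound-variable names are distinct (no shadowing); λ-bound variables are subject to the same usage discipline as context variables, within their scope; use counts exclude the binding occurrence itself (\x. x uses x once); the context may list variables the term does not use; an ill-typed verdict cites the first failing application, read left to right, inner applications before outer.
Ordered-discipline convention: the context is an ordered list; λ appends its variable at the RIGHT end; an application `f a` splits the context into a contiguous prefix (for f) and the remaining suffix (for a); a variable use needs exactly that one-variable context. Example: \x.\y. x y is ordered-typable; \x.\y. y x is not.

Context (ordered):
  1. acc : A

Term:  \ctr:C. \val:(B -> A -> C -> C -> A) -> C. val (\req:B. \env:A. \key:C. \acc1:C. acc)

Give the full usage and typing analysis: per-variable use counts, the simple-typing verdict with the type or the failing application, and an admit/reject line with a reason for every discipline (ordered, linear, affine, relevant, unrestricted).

use counts: acc=1, ctr (bound)=0, val (bound)=1, req (bound)=0, env (bound)=0, key (bound)=0, acc1 (bound)=0
use order (left to right): val, acc
typing: the term checks, with type C -> ((B -> A -> C -> C -> A) -> C) -> C
ordered: ✗ — ctr, req, env, key, acc1 never used (weakening)
linear: ✗ — ctr, req, env, key, acc1 never used (weakening)
affine: ✓ — no duplicate uses among acc, ctr, val, req, env, key, acc1
relevant: ✗ — ctr, req, env, key, acc1 never used (weakening)
unrestricted: ✓ — simply typable at C -> ((B -> A -> C -> C -> A) -> C) -> C; W, C, E all held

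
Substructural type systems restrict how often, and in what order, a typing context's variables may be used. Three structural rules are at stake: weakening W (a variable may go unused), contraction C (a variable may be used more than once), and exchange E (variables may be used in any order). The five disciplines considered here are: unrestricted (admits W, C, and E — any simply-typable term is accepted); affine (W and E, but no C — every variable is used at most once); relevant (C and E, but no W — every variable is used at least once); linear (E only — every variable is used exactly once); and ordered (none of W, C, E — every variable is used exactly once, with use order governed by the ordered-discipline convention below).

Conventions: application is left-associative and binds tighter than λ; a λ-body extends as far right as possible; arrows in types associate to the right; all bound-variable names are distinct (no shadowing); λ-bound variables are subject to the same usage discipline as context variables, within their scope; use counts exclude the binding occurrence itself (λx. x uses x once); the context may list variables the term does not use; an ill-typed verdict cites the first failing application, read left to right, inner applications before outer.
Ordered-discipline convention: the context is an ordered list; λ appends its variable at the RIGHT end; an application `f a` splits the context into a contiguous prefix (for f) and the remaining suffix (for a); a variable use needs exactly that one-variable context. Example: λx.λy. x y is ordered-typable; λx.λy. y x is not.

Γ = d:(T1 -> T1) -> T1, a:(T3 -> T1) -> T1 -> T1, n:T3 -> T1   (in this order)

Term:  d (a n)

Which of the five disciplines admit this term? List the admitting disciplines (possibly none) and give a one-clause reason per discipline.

admitted in: ordered, linear, affine, relevant, unrestricted
counts: d: 1×; a: 1×; n: 1×
uses in reading order: d, a, n
typing: well-typed — term : T1
ordered: ✓ — one use each (d, a, n); ordered split holds
linear: ✓ — d, a, n: one use apiece
affine: ✓ — none of d, a, n used more than once
relevant: ✓ — every one of d, a, n appears
unrestricted: ✓ — simply typable at T1; W, C, E all held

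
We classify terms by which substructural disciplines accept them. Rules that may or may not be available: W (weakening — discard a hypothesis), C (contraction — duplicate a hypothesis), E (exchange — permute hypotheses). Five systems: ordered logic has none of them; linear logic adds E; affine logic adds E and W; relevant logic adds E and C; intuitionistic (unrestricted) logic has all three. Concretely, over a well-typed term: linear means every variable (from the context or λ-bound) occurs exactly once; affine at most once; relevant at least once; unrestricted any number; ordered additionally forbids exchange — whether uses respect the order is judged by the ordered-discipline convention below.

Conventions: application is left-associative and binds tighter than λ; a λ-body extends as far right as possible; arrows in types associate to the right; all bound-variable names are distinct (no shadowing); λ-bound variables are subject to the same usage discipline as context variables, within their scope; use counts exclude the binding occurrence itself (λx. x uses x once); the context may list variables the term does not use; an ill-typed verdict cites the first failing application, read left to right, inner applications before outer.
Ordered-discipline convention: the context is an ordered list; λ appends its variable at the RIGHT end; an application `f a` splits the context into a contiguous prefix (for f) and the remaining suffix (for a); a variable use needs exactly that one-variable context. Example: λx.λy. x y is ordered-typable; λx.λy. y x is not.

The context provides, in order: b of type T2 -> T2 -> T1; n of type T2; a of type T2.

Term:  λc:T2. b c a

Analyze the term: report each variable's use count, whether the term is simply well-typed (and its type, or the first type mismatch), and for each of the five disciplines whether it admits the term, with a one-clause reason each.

use counts: b: 1×, n: 0×, a: 1×, c [bound]: 1×
uses in reading order: b, c, a
typing: the term checks, with type T2 -> T1
ordered: ✗ — needs weakening: n unused
linear: ✗ — needs weakening: n unused
affine: ✓ — at most one use each (b, n, a, c)
relevant: ✗ — needs weakening: n unused
unrestricted: ✓ — well-typed at T2 -> T1; no restrictions here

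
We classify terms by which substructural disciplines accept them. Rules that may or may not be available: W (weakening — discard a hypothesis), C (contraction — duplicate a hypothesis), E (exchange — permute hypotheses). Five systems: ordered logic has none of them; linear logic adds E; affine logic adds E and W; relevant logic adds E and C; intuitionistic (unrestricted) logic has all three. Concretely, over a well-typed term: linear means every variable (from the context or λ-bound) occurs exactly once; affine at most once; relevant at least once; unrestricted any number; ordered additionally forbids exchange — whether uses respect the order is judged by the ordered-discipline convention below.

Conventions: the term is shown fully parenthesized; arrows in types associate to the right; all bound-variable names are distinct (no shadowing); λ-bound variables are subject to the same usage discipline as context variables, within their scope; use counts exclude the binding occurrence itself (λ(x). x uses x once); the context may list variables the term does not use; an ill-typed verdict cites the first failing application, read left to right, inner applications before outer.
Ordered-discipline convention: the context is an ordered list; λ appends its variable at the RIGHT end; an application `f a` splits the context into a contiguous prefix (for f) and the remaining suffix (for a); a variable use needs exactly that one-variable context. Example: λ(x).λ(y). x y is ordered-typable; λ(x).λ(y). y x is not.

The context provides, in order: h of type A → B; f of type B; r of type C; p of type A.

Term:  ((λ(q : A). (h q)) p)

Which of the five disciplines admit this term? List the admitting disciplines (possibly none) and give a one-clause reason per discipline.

admitted by: affine, unrestricted
variable uses: h ×1, f ×0, r ×0, p ×1, q [bound] ×1
uses in reading order: h, q, p
typing: the term checks, with type B
ordered: ✗ — unused: f, r — weakening required
linear: ✗ — unused: f, r — weakening required
affine: ✓ — at most one use each (h, f, r, p, q)
relevant: ✗ — unused: f, r — weakening required
unrestricted: ✓ — typability at B is all that's needed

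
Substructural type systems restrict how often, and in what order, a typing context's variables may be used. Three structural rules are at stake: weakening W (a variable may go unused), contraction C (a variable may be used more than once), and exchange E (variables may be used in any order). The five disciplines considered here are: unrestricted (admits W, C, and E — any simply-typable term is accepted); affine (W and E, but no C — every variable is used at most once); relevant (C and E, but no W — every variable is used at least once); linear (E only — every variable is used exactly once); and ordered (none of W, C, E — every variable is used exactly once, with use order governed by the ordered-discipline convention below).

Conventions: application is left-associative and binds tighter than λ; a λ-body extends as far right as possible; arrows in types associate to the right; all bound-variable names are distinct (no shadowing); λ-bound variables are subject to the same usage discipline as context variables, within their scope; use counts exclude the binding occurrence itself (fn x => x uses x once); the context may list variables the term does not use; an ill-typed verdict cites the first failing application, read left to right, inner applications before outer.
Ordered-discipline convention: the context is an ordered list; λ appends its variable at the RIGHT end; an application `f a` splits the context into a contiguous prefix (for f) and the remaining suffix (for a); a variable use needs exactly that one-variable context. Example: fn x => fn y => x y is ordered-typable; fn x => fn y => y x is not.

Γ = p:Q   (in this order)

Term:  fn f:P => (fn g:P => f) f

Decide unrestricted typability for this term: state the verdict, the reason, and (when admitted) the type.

yes — well-typed at P → P; no restrictions here; term : P → P
use counts: p: 0×; f [bound]: 2×; g [bound]: 0×
order of uses: f, f
typing: the term checks, with type P → P
all disciplines: ordered ✗; linear ✗; affine ✗; relevant ✗; unrestricted ✓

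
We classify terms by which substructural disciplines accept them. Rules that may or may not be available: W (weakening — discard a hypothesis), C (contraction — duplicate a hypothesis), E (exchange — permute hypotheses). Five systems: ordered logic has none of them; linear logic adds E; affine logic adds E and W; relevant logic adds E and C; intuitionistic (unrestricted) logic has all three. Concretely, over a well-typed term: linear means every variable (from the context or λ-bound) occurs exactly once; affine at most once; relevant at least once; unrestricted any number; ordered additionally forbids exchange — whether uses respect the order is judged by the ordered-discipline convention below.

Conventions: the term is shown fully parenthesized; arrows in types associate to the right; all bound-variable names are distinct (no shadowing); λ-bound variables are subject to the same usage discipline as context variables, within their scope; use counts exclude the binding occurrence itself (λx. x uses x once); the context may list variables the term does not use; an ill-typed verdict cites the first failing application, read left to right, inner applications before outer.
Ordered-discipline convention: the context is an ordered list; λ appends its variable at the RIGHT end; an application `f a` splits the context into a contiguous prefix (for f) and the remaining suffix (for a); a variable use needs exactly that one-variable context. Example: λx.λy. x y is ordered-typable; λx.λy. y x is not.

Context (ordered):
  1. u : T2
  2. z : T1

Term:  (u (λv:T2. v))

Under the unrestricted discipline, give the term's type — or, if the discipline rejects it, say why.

not well-typed under unrestricted — not simply typable
counts: u=1; z=0; v (λ-bound)=1
order of uses: u, v
typing: ill-typed: non-function type T2 applied to an argument
across the five disciplines: ordered ✗, linear ✗, affine ✗, relevant ✗, unrestricted ✗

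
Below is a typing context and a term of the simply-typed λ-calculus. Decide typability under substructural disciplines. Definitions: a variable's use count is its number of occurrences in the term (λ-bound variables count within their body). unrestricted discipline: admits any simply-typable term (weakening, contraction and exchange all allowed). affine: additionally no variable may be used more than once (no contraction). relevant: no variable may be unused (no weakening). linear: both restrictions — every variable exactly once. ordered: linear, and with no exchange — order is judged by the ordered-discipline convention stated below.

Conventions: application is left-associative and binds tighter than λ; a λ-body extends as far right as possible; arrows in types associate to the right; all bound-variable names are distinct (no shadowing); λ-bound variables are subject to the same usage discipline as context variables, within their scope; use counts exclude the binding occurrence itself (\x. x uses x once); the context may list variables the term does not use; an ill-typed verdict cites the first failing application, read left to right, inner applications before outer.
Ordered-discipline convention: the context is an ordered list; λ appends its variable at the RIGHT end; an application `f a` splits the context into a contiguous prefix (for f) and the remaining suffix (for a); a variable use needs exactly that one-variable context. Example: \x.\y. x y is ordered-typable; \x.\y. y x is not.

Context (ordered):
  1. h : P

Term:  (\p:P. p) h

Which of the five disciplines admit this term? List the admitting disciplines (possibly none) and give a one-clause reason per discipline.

admitted by: ordered, linear, affine, relevant, unrestricted
variable uses: h: 1×; p (bound): 1×
use order (left to right): p, h
typing: well-typed — term : P
ordered: ✓, single-use (h, p), ordered derivation ok
linear: ✓, h, p: one use apiece
affine: ✓, none of h, p used more than once
relevant: ✓, at least one use each (h, p)
unrestricted: ✓, simply typable at P; W, C, E all held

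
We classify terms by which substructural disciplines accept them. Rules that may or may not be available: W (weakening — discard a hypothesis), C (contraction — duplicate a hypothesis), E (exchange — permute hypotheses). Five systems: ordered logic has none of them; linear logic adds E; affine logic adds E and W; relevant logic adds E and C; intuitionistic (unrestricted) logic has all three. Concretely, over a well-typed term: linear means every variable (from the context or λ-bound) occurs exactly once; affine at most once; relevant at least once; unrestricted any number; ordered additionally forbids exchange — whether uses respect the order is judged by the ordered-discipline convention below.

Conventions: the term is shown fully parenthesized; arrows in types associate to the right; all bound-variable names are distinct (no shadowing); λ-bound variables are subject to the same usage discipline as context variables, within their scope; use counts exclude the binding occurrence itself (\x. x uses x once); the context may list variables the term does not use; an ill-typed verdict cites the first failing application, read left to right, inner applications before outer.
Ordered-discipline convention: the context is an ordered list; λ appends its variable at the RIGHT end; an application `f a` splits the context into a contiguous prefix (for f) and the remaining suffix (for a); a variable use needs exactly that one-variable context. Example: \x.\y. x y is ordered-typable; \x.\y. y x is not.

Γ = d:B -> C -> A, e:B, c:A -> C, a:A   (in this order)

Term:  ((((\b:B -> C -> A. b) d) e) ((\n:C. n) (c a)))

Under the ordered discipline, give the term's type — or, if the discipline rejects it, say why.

term : A
counts: d=1, e=1, c=1, a=1, b [bound]=1, n [bound]=1
uses in reading order: b, d, e, n, c, a
typing: well-typed — term : A
across the five disciplines: ordered ✓, linear ✓, affine ✓, relevant ✓, unrestricted ✓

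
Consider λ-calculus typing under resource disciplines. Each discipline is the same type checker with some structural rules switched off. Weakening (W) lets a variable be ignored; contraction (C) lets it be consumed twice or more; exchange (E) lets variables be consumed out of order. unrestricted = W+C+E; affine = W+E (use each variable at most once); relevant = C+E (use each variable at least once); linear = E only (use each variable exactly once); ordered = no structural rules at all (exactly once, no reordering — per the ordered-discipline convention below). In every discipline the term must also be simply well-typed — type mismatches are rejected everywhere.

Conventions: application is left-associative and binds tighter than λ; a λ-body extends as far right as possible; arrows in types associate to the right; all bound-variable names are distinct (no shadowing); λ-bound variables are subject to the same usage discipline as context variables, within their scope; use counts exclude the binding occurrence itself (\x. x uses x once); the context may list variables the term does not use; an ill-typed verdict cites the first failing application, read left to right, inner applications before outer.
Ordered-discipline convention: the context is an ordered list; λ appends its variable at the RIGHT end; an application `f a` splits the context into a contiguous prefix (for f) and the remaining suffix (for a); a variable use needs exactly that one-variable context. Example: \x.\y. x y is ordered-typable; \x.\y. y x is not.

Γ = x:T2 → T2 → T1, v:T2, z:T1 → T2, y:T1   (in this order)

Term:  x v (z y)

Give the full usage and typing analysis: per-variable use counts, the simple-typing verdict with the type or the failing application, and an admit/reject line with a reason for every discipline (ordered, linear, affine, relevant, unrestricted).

use counts: x: 1; v: 1; z: 1; y: 1
left-to-right use order: x, v, z, y
typing: well-typed — term : T1
ordered ✓ (single-use (x, v, z, y), ordered derivation ok)
linear ✓ (x, v, z, y: one use apiece)
affine ✓ (x, v, z, y: no repeats, contraction unneeded)
relevant ✓ (every one of x, v, z, y appears)
unrestricted ✓ (well-typed at T1; no restrictions here)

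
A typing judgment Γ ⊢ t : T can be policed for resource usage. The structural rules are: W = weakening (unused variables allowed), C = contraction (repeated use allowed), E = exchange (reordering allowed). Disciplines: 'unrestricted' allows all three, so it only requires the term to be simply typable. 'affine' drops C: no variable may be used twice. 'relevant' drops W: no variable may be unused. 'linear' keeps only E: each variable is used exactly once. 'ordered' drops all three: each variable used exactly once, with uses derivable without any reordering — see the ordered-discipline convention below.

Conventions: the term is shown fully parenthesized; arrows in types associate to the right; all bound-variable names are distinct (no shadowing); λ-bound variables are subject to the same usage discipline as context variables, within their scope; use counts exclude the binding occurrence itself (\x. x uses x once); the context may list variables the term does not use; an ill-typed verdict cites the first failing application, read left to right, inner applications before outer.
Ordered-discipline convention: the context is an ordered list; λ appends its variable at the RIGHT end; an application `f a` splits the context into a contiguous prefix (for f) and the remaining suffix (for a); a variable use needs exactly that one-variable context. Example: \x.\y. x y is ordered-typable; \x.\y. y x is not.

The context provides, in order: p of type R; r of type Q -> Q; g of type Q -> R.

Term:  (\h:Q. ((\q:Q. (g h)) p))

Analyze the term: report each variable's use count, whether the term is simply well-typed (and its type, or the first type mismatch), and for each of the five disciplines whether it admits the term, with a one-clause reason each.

variable uses: p=1, r=0, g=1, h [bound]=1, q [bound]=0
order of uses: g, h, p
typing: ill-typed: argument of type R where Q is required
ordered ✗ (fails simple typing)
linear ✗ (a type mismatch blocks all five)
affine ✗ (the type mismatch rejects it)
relevant ✗ (not simply typable)
unrestricted ✗ (fails simple typing)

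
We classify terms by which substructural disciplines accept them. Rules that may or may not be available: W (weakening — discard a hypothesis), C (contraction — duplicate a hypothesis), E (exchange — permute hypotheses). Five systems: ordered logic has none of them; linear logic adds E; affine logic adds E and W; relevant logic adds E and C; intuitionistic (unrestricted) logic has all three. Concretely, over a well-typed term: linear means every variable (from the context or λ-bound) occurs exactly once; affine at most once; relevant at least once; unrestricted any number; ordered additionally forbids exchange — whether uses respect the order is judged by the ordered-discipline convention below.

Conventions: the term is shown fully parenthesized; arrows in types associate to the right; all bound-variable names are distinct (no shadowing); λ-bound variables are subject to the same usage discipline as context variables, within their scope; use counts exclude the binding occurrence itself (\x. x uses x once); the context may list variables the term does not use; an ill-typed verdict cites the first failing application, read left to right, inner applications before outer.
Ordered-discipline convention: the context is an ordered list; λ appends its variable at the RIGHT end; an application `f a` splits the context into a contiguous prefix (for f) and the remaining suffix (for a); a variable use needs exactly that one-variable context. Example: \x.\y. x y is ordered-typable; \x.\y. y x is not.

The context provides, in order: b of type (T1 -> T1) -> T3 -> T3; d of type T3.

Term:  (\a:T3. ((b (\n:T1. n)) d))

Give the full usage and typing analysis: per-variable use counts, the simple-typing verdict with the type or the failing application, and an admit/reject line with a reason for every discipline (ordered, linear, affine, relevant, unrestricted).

counts: b: 1; d: 1; a [bound]: 0; n [bound]: 1
left-to-right use order: b, n, d
typing: well-typed at T3 -> T3
ordered: ✗, needs weakening: a unused
linear: ✗, needs weakening: a unused
affine: ✓, no duplicate uses among b, d, a, n
relevant: ✗, needs weakening: a unused
unrestricted: ✓, typability at T3 -> T3 is all that's needed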